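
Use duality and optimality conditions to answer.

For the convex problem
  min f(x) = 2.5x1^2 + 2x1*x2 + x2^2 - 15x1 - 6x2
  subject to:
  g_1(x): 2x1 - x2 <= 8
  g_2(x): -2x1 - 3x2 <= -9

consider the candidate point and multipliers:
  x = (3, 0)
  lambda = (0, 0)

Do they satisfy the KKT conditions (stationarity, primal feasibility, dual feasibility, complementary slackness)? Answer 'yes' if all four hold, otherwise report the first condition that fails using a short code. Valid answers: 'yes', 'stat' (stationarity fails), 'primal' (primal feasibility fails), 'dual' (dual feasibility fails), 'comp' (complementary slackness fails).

Gradient of f: grad f(x) = Q x + c = (0, 0)
Constraint values g_i(x) = a_i^T x - b_i:
  g_1((3, 0)) = -2
  g_2((3, 0)) = 3
Stationarity residual: grad f(x) + sum_i lambda_i a_i = (0, 0)
  -> stationarity OK
Primal feasibility (all g_i <= 0): FAILS
Dual feasibility (all lambda_i >= 0): OK
Complementary slackness (lambda_i * g_i(x) = 0 for all i): OK

Verdict: the first failing condition is primal_feasibility -> primal.

primal


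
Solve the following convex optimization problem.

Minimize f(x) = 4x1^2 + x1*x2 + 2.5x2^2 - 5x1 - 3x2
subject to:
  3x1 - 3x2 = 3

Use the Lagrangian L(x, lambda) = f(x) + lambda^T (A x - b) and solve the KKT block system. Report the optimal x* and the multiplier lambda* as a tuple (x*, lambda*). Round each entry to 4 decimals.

Form the Lagrangian:
  L(x, lambda) = (1/2) x^T Q x + c^T x + lambda^T (A x - b)
Stationarity (grad_x L = 0): Q x + c + A^T lambda = 0.
Primal feasibility: A x = b.

This gives the KKT block system:
  [ Q   A^T ] [ x     ]   [-c ]
  [ A    0  ] [ lambda ] = [ b ]

Solving the linear system:
  x*      = (0.9333, -0.0667)
  lambda* = (-0.8)
  f(x*)   = -1.0333

x* = (0.9333, -0.0667), lambda* = (-0.8)


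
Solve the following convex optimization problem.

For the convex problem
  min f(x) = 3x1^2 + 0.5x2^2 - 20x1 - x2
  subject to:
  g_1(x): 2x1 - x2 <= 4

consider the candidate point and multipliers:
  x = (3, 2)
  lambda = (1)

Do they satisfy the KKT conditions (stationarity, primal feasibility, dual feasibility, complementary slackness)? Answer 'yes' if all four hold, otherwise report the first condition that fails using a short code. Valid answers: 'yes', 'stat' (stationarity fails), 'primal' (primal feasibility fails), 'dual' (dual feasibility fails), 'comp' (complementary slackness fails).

Gradient of f: grad f(x) = Q x + c = (-2, 1)
Constraint values g_i(x) = a_i^T x - b_i:
  g_1((3, 2)) = 0
Stationarity residual: grad f(x) + sum_i lambda_i a_i = (0, 0)
  -> stationarity OK
Primal feasibility (all g_i <= 0): OK
Dual feasibility (all lambda_i >= 0): OK
Complementary slackness (lambda_i * g_i(x) = 0 for all i): OK

Verdict: yes, KKT holds.

yes


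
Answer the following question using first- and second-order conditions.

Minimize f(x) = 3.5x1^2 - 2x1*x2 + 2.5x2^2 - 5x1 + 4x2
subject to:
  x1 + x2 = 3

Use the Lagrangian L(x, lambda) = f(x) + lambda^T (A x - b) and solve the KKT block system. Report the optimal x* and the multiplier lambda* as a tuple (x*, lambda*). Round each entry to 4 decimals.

Form the Lagrangian:
  L(x, lambda) = (1/2) x^T Q x + c^T x + lambda^T (A x - b)
Stationarity (grad_x L = 0): Q x + c + A^T lambda = 0.
Primal feasibility: A x = b.

This gives the KKT block system:
  [ Q   A^T ] [ x     ]   [-c ]
  [ A    0  ] [ lambda ] = [ b ]

Solving the linear system:
  x*      = (1.875, 1.125)
  lambda* = (-5.875)
  f(x*)   = 6.375

x* = (1.875, 1.125), lambda* = (-5.875)


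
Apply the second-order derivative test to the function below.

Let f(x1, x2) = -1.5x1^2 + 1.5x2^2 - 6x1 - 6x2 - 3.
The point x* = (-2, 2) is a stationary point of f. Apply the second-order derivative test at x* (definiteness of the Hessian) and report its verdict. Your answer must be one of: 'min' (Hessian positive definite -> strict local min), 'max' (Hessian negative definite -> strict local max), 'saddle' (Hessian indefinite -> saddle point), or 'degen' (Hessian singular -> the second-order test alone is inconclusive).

Compute the Hessian H = grad^2 f:
  H = [[-3, 0], [0, 3]]
Verify stationarity: grad f(x*) = H x* + g = (0, 0).
Eigenvalues of H: -3, 3.
Eigenvalues have mixed signs, so H is indefinite -> x* is a saddle point.

saddle


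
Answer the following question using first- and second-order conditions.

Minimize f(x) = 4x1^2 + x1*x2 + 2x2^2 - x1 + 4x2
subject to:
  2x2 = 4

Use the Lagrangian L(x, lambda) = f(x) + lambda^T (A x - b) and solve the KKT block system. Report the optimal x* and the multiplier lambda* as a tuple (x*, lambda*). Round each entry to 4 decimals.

Form the Lagrangian:
  L(x, lambda) = (1/2) x^T Q x + c^T x + lambda^T (A x - b)
Stationarity (grad_x L = 0): Q x + c + A^T lambda = 0.
Primal feasibility: A x = b.

This gives the KKT block system:
  [ Q   A^T ] [ x     ]   [-c ]
  [ A    0  ] [ lambda ] = [ b ]

Solving the linear system:
  x*      = (-0.125, 2)
  lambda* = (-5.9375)
  f(x*)   = 15.9375

x* = (-0.125, 2), lambda* = (-5.9375)


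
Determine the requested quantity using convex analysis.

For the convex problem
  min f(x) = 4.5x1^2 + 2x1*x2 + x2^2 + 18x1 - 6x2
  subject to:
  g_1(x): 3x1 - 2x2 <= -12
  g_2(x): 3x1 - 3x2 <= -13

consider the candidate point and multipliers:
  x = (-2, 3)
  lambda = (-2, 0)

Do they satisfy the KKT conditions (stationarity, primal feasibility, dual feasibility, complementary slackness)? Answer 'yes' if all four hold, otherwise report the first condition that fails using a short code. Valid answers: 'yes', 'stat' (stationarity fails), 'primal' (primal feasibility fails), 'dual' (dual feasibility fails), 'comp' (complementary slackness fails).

Gradient of f: grad f(x) = Q x + c = (6, -4)
Constraint values g_i(x) = a_i^T x - b_i:
  g_1((-2, 3)) = 0
  g_2((-2, 3)) = -2
Stationarity residual: grad f(x) + sum_i lambda_i a_i = (0, 0)
  -> stationarity OK
Primal feasibility (all g_i <= 0): OK
Dual feasibility (all lambda_i >= 0): FAILS
Complementary slackness (lambda_i * g_i(x) = 0 for all i): OK

Verdict: the first failing condition is dual_feasibility -> dual.

dual


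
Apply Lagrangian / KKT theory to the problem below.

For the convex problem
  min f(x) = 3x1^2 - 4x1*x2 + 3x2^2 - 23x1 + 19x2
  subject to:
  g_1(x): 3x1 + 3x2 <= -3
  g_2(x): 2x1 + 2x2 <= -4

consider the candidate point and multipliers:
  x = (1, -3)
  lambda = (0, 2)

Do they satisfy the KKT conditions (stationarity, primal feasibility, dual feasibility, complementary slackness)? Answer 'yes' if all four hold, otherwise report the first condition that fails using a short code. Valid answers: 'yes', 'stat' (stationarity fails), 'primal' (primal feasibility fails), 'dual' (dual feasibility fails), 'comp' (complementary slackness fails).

Gradient of f: grad f(x) = Q x + c = (-5, -3)
Constraint values g_i(x) = a_i^T x - b_i:
  g_1((1, -3)) = -3
  g_2((1, -3)) = 0
Stationarity residual: grad f(x) + sum_i lambda_i a_i = (-1, 1)
  -> stationarity FAILS
Primal feasibility (all g_i <= 0): OK
Dual feasibility (all lambda_i >= 0): OK
Complementary slackness (lambda_i * g_i(x) = 0 for all i): OK

Verdict: the first failing condition is stationarity -> stat.

stat


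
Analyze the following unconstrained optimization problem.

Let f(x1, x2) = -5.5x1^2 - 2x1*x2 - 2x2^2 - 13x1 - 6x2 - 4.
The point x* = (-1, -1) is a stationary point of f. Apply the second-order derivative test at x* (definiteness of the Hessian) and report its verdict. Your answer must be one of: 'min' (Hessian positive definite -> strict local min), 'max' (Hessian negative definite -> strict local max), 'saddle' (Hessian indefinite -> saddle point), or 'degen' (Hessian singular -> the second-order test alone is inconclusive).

Compute the Hessian H = grad^2 f:
  H = [[-11, -2], [-2, -4]]
Verify stationarity: grad f(x*) = H x* + g = (0, 0).
Eigenvalues of H: -11.5311, -3.4689.
Both eigenvalues < 0, so H is negative definite -> x* is a strict local max.

max


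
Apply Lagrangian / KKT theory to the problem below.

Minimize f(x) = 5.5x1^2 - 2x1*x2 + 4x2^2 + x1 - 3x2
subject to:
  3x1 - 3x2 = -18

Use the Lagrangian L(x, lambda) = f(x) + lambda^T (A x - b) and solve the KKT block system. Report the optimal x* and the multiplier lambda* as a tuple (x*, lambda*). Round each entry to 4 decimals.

Form the Lagrangian:
  L(x, lambda) = (1/2) x^T Q x + c^T x + lambda^T (A x - b)
Stationarity (grad_x L = 0): Q x + c + A^T lambda = 0.
Primal feasibility: A x = b.

This gives the KKT block system:
  [ Q   A^T ] [ x     ]   [-c ]
  [ A    0  ] [ lambda ] = [ b ]

Solving the linear system:
  x*      = (-2.2667, 3.7333)
  lambda* = (10.4667)
  f(x*)   = 87.4667

x* = (-2.2667, 3.7333), lambda* = (10.4667)


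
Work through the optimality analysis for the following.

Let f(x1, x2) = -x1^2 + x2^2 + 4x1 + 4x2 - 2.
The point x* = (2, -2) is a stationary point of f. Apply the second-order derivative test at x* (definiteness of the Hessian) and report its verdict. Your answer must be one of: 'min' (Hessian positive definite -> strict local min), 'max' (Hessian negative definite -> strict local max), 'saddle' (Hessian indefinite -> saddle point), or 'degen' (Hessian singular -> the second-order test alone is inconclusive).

Compute the Hessian H = grad^2 f:
  H = [[-2, 0], [0, 2]]
Verify stationarity: grad f(x*) = H x* + g = (0, 0).
Eigenvalues of H: -2, 2.
Eigenvalues have mixed signs, so H is indefinite -> x* is a saddle point.

saddle


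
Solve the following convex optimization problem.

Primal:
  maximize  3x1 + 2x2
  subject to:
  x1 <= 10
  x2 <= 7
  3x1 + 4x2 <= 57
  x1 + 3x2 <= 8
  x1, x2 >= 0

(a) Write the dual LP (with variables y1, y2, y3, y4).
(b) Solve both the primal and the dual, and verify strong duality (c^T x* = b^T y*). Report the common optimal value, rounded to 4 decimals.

The standard primal-dual pair for 'max c^T x s.t. A x <= b, x >= 0' is:
  Dual:  min b^T y  s.t.  A^T y >= c,  y >= 0.

So the dual LP is:
  minimize  10y1 + 7y2 + 57y3 + 8y4
  subject to:
    y1 + 3y3 + y4 >= 3
    y2 + 4y3 + 3y4 >= 2
    y1, y2, y3, y4 >= 0

Solving the primal: x* = (8, 0).
  primal value c^T x* = 24.
Solving the dual: y* = (0, 0, 0, 3).
  dual value b^T y* = 24.
Strong duality: c^T x* = b^T y*. Confirmed.

24


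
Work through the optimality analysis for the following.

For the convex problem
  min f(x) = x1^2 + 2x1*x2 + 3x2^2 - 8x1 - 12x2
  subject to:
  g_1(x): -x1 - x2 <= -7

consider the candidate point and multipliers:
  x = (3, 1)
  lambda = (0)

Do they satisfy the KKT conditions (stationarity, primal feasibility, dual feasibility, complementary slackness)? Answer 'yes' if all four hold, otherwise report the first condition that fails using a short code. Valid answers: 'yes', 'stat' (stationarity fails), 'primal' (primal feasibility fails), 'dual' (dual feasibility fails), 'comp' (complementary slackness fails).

Gradient of f: grad f(x) = Q x + c = (0, 0)
Constraint values g_i(x) = a_i^T x - b_i:
  g_1((3, 1)) = 3
Stationarity residual: grad f(x) + sum_i lambda_i a_i = (0, 0)
  -> stationarity OK
Primal feasibility (all g_i <= 0): FAILS
Dual feasibility (all lambda_i >= 0): OK
Complementary slackness (lambda_i * g_i(x) = 0 for all i): OK

Verdict: the first failing condition is primal_feasibility -> primal.

primal


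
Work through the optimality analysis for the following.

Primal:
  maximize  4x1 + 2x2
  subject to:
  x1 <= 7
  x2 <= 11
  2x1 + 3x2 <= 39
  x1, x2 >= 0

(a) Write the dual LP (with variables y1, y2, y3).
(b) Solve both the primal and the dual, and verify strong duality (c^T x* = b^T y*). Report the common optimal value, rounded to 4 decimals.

The standard primal-dual pair for 'max c^T x s.t. A x <= b, x >= 0' is:
  Dual:  min b^T y  s.t.  A^T y >= c,  y >= 0.

So the dual LP is:
  minimize  7y1 + 11y2 + 39y3
  subject to:
    y1 + 2y3 >= 4
    y2 + 3y3 >= 2
    y1, y2, y3 >= 0

Solving the primal: x* = (7, 8.3333).
  primal value c^T x* = 44.6667.
Solving the dual: y* = (2.6667, 0, 0.6667).
  dual value b^T y* = 44.6667.
Strong duality: c^T x* = b^T y*. Confirmed.

44.6667


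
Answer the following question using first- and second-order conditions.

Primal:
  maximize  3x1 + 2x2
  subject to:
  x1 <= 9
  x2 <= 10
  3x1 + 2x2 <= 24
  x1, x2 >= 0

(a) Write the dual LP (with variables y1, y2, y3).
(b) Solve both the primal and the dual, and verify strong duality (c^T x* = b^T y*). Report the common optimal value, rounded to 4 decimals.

The standard primal-dual pair for 'max c^T x s.t. A x <= b, x >= 0' is:
  Dual:  min b^T y  s.t.  A^T y >= c,  y >= 0.

So the dual LP is:
  minimize  9y1 + 10y2 + 24y3
  subject to:
    y1 + 3y3 >= 3
    y2 + 2y3 >= 2
    y1, y2, y3 >= 0

Solving the primal: x* = (8, 0).
  primal value c^T x* = 24.
Solving the dual: y* = (0, 0, 1).
  dual value b^T y* = 24.
Strong duality: c^T x* = b^T y*. Confirmed.

24


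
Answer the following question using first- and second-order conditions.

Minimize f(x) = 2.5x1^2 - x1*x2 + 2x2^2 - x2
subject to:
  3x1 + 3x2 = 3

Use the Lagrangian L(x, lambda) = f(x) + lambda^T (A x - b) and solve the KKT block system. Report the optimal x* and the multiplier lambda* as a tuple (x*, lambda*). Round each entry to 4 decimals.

Form the Lagrangian:
  L(x, lambda) = (1/2) x^T Q x + c^T x + lambda^T (A x - b)
Stationarity (grad_x L = 0): Q x + c + A^T lambda = 0.
Primal feasibility: A x = b.

This gives the KKT block system:
  [ Q   A^T ] [ x     ]   [-c ]
  [ A    0  ] [ lambda ] = [ b ]

Solving the linear system:
  x*      = (0.3636, 0.6364)
  lambda* = (-0.3939)
  f(x*)   = 0.2727

x* = (0.3636, 0.6364), lambda* = (-0.3939)


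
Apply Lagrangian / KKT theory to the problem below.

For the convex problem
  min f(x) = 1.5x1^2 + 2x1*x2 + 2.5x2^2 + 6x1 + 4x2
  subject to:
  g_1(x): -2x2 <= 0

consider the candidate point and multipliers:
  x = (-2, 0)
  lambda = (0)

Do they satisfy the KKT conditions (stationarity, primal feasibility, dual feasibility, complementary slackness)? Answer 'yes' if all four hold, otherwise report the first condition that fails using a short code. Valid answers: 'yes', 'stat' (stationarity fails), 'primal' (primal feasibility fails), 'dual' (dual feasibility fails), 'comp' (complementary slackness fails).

Gradient of f: grad f(x) = Q x + c = (0, 0)
Constraint values g_i(x) = a_i^T x - b_i:
  g_1((-2, 0)) = 0
Stationarity residual: grad f(x) + sum_i lambda_i a_i = (0, 0)
  -> stationarity OK
Primal feasibility (all g_i <= 0): OK
Dual feasibility (all lambda_i >= 0): OK
Complementary slackness (lambda_i * g_i(x) = 0 for all i): OK

Verdict: yes, KKT holds.

yes


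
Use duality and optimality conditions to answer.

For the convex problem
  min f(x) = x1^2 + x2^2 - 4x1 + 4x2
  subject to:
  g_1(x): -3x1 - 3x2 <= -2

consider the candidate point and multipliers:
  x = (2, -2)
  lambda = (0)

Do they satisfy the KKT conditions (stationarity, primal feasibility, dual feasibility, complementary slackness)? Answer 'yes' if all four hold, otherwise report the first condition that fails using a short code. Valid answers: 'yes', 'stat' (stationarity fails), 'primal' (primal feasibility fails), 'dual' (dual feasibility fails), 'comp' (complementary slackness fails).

Gradient of f: grad f(x) = Q x + c = (0, 0)
Constraint values g_i(x) = a_i^T x - b_i:
  g_1((2, -2)) = 2
Stationarity residual: grad f(x) + sum_i lambda_i a_i = (0, 0)
  -> stationarity OK
Primal feasibility (all g_i <= 0): FAILS
Dual feasibility (all lambda_i >= 0): OK
Complementary slackness (lambda_i * g_i(x) = 0 for all i): OK

Verdict: the first failing condition is primal_feasibility -> primal.

primal


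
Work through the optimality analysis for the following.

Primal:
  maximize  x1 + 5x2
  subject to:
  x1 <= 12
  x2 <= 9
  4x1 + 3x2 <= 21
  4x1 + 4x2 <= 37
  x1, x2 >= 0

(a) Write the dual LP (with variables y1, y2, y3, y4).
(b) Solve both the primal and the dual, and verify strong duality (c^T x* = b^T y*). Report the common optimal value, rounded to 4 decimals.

The standard primal-dual pair for 'max c^T x s.t. A x <= b, x >= 0' is:
  Dual:  min b^T y  s.t.  A^T y >= c,  y >= 0.

So the dual LP is:
  minimize  12y1 + 9y2 + 21y3 + 37y4
  subject to:
    y1 + 4y3 + 4y4 >= 1
    y2 + 3y3 + 4y4 >= 5
    y1, y2, y3, y4 >= 0

Solving the primal: x* = (0, 7).
  primal value c^T x* = 35.
Solving the dual: y* = (0, 0, 1.6667, 0).
  dual value b^T y* = 35.
Strong duality: c^T x* = b^T y*. Confirmed.

35


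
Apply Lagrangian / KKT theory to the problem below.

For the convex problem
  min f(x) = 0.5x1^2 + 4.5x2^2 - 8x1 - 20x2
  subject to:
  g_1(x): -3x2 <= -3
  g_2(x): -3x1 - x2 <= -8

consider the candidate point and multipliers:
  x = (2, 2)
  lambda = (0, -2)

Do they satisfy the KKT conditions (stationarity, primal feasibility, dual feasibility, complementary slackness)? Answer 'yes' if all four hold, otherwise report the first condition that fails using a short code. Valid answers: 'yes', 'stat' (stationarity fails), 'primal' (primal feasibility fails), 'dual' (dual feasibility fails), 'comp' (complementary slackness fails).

Gradient of f: grad f(x) = Q x + c = (-6, -2)
Constraint values g_i(x) = a_i^T x - b_i:
  g_1((2, 2)) = -3
  g_2((2, 2)) = 0
Stationarity residual: grad f(x) + sum_i lambda_i a_i = (0, 0)
  -> stationarity OK
Primal feasibility (all g_i <= 0): OK
Dual feasibility (all lambda_i >= 0): FAILS
Complementary slackness (lambda_i * g_i(x) = 0 for all i): OK

Verdict: the first failing condition is dual_feasibility -> dual.

dual


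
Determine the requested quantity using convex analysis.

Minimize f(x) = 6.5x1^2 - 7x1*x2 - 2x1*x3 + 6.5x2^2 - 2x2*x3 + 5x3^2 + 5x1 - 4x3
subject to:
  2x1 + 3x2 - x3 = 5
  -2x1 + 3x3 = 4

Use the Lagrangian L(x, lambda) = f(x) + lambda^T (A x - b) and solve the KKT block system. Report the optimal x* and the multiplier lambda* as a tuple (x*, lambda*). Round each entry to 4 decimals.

Form the Lagrangian:
  L(x, lambda) = (1/2) x^T Q x + c^T x + lambda^T (A x - b)
Stationarity (grad_x L = 0): Q x + c + A^T lambda = 0.
Primal feasibility: A x = b.

This gives the KKT block system:
  [ Q   A^T ] [ x     ]   [-c ]
  [ A    0  ] [ lambda ] = [ b ]

Solving the linear system:
  x*      = (0.81, 1.7511, 1.8733)
  lambda* = (-4.4494, -4.6868)
  f(x*)   = 18.7753

x* = (0.81, 1.7511, 1.8733), lambda* = (-4.4494, -4.6868)


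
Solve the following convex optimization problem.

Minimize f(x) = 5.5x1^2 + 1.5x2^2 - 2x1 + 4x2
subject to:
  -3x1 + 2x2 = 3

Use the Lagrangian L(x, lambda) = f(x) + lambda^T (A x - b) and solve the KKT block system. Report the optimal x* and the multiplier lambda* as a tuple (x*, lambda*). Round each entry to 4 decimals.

Form the Lagrangian:
  L(x, lambda) = (1/2) x^T Q x + c^T x + lambda^T (A x - b)
Stationarity (grad_x L = 0): Q x + c + A^T lambda = 0.
Primal feasibility: A x = b.

This gives the KKT block system:
  [ Q   A^T ] [ x     ]   [-c ]
  [ A    0  ] [ lambda ] = [ b ]

Solving the linear system:
  x*      = (-0.6056, 0.5915)
  lambda* = (-2.8873)
  f(x*)   = 6.1197

x* = (-0.6056, 0.5915), lambda* = (-2.8873)


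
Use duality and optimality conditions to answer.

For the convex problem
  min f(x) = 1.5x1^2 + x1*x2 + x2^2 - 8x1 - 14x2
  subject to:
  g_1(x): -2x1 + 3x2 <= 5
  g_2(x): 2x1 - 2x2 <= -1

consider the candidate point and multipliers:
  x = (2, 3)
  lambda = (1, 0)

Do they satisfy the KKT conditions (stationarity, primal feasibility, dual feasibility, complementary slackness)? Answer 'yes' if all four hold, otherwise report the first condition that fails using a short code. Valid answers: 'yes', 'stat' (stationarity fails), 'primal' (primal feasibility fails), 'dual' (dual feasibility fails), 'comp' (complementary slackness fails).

Gradient of f: grad f(x) = Q x + c = (1, -6)
Constraint values g_i(x) = a_i^T x - b_i:
  g_1((2, 3)) = 0
  g_2((2, 3)) = -1
Stationarity residual: grad f(x) + sum_i lambda_i a_i = (-1, -3)
  -> stationarity FAILS
Primal feasibility (all g_i <= 0): OK
Dual feasibility (all lambda_i >= 0): OK
Complementary slackness (lambda_i * g_i(x) = 0 for all i): OK

Verdict: the first failing condition is stationarity -> stat.

stat


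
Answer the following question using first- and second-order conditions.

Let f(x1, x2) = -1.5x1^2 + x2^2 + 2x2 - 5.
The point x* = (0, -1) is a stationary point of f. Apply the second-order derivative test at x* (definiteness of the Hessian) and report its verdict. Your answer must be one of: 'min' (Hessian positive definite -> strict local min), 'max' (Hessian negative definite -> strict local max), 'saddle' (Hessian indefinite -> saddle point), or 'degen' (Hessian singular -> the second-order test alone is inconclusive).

Compute the Hessian H = grad^2 f:
  H = [[-3, 0], [0, 2]]
Verify stationarity: grad f(x*) = H x* + g = (0, 0).
Eigenvalues of H: -3, 2.
Eigenvalues have mixed signs, so H is indefinite -> x* is a saddle point.

saddle


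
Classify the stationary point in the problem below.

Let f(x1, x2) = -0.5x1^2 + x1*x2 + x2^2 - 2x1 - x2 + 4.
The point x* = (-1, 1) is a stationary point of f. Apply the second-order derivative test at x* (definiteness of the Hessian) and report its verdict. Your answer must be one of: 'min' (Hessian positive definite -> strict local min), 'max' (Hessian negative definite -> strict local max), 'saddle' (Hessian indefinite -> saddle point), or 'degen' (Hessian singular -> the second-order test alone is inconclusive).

Compute the Hessian H = grad^2 f:
  H = [[-1, 1], [1, 2]]
Verify stationarity: grad f(x*) = H x* + g = (0, 0).
Eigenvalues of H: -1.3028, 2.3028.
Eigenvalues have mixed signs, so H is indefinite -> x* is a saddle point.

saddle


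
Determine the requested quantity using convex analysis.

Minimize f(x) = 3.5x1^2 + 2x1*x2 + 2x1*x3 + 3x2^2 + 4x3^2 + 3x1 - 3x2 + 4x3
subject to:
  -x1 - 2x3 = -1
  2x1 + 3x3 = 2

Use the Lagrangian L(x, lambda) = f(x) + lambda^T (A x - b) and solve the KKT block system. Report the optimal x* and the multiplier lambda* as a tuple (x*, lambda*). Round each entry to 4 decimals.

Form the Lagrangian:
  L(x, lambda) = (1/2) x^T Q x + c^T x + lambda^T (A x - b)
Stationarity (grad_x L = 0): Q x + c + A^T lambda = 0.
Primal feasibility: A x = b.

This gives the KKT block system:
  [ Q   A^T ] [ x     ]   [-c ]
  [ A    0  ] [ lambda ] = [ b ]

Solving the linear system:
  x*      = (1, 0.1667, 0)
  lambda* = (-19, -14.6667)
  f(x*)   = 6.4167

x* = (1, 0.1667, 0), lambda* = (-19, -14.6667)


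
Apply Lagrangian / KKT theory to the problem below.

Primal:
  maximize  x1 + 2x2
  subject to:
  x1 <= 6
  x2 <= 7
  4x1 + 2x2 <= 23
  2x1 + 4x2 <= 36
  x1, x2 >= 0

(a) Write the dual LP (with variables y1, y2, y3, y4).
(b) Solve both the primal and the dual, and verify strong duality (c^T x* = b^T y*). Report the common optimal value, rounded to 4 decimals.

The standard primal-dual pair for 'max c^T x s.t. A x <= b, x >= 0' is:
  Dual:  min b^T y  s.t.  A^T y >= c,  y >= 0.

So the dual LP is:
  minimize  6y1 + 7y2 + 23y3 + 36y4
  subject to:
    y1 + 4y3 + 2y4 >= 1
    y2 + 2y3 + 4y4 >= 2
    y1, y2, y3, y4 >= 0

Solving the primal: x* = (2.25, 7).
  primal value c^T x* = 16.25.
Solving the dual: y* = (0, 1.5, 0.25, 0).
  dual value b^T y* = 16.25.
Strong duality: c^T x* = b^T y*. Confirmed.

16.25


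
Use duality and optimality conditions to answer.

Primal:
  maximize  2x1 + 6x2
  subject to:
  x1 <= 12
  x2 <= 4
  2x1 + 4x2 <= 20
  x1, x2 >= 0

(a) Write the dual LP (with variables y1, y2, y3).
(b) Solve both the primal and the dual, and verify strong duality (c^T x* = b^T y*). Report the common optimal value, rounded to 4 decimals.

The standard primal-dual pair for 'max c^T x s.t. A x <= b, x >= 0' is:
  Dual:  min b^T y  s.t.  A^T y >= c,  y >= 0.

So the dual LP is:
  minimize  12y1 + 4y2 + 20y3
  subject to:
    y1 + 2y3 >= 2
    y2 + 4y3 >= 6
    y1, y2, y3 >= 0

Solving the primal: x* = (2, 4).
  primal value c^T x* = 28.
Solving the dual: y* = (0, 2, 1).
  dual value b^T y* = 28.
Strong duality: c^T x* = b^T y*. Confirmed.

28


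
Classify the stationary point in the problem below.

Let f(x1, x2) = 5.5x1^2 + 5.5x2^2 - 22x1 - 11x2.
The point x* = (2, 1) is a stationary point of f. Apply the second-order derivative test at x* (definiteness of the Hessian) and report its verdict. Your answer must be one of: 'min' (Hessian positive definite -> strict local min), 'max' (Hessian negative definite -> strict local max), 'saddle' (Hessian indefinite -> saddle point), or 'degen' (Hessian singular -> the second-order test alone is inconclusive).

Compute the Hessian H = grad^2 f:
  H = [[11, 0], [0, 11]]
Verify stationarity: grad f(x*) = H x* + g = (0, 0).
Eigenvalues of H: 11, 11.
Both eigenvalues > 0, so H is positive definite -> x* is a strict local min.

min


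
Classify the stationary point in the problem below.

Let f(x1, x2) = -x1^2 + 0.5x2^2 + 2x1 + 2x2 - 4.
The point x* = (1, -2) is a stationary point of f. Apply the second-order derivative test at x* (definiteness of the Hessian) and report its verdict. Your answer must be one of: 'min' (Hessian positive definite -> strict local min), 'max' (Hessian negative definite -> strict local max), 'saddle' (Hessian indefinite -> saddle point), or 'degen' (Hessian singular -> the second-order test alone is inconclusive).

Compute the Hessian H = grad^2 f:
  H = [[-2, 0], [0, 1]]
Verify stationarity: grad f(x*) = H x* + g = (0, 0).
Eigenvalues of H: -2, 1.
Eigenvalues have mixed signs, so H is indefinite -> x* is a saddle point.

saddle


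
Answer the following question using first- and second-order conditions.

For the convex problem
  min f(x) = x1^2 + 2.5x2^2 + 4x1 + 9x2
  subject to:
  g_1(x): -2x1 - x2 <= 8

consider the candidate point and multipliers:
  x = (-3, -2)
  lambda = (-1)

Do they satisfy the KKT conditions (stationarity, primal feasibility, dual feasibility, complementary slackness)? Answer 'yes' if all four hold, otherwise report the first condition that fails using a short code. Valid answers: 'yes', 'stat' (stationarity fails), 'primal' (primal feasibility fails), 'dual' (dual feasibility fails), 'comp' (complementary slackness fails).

Gradient of f: grad f(x) = Q x + c = (-2, -1)
Constraint values g_i(x) = a_i^T x - b_i:
  g_1((-3, -2)) = 0
Stationarity residual: grad f(x) + sum_i lambda_i a_i = (0, 0)
  -> stationarity OK
Primal feasibility (all g_i <= 0): OK
Dual feasibility (all lambda_i >= 0): FAILS
Complementary slackness (lambda_i * g_i(x) = 0 for all i): OK

Verdict: the first failing condition is dual_feasibility -> dual.

dual


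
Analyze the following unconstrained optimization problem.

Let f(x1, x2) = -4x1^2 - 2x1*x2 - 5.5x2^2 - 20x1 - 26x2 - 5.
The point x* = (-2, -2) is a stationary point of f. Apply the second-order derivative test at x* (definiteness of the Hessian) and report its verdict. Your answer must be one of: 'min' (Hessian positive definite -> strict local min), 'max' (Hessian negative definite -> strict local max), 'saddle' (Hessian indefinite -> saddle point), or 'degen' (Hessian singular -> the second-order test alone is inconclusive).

Compute the Hessian H = grad^2 f:
  H = [[-8, -2], [-2, -11]]
Verify stationarity: grad f(x*) = H x* + g = (0, 0).
Eigenvalues of H: -12, -7.
Both eigenvalues < 0, so H is negative definite -> x* is a strict local max.

max


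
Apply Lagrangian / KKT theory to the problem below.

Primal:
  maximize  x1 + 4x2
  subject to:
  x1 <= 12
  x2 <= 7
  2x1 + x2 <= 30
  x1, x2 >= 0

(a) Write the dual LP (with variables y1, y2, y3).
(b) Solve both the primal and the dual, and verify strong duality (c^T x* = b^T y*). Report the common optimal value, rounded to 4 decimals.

The standard primal-dual pair for 'max c^T x s.t. A x <= b, x >= 0' is:
  Dual:  min b^T y  s.t.  A^T y >= c,  y >= 0.

So the dual LP is:
  minimize  12y1 + 7y2 + 30y3
  subject to:
    y1 + 2y3 >= 1
    y2 + y3 >= 4
    y1, y2, y3 >= 0

Solving the primal: x* = (11.5, 7).
  primal value c^T x* = 39.5.
Solving the dual: y* = (0, 3.5, 0.5).
  dual value b^T y* = 39.5.
Strong duality: c^T x* = b^T y*. Confirmed.

39.5


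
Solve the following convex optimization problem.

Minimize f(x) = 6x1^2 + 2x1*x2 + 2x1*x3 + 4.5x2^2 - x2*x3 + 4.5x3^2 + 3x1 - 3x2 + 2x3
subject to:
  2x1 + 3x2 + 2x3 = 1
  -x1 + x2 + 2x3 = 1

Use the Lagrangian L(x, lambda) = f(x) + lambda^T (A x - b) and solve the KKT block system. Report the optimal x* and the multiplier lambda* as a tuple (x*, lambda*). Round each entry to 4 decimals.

Form the Lagrangian:
  L(x, lambda) = (1/2) x^T Q x + c^T x + lambda^T (A x - b)
Stationarity (grad_x L = 0): Q x + c + A^T lambda = 0.
Primal feasibility: A x = b.

This gives the KKT block system:
  [ Q   A^T ] [ x     ]   [-c ]
  [ A    0  ] [ lambda ] = [ b ]

Solving the linear system:
  x*      = (-0.3541, 0.5312, 0.0573)
  lambda* = (-0.1885, -0.4497)
  f(x*)   = -0.9516

x* = (-0.3541, 0.5312, 0.0573), lambda* = (-0.1885, -0.4497)


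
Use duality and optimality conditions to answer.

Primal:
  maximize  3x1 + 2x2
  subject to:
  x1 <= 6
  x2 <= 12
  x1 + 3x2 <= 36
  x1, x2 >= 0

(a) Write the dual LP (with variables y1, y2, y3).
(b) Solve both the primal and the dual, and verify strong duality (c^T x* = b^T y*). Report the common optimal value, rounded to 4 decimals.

The standard primal-dual pair for 'max c^T x s.t. A x <= b, x >= 0' is:
  Dual:  min b^T y  s.t.  A^T y >= c,  y >= 0.

So the dual LP is:
  minimize  6y1 + 12y2 + 36y3
  subject to:
    y1 + y3 >= 3
    y2 + 3y3 >= 2
    y1, y2, y3 >= 0

Solving the primal: x* = (6, 10).
  primal value c^T x* = 38.
Solving the dual: y* = (2.3333, 0, 0.6667).
  dual value b^T y* = 38.
Strong duality: c^T x* = b^T y*. Confirmed.

38


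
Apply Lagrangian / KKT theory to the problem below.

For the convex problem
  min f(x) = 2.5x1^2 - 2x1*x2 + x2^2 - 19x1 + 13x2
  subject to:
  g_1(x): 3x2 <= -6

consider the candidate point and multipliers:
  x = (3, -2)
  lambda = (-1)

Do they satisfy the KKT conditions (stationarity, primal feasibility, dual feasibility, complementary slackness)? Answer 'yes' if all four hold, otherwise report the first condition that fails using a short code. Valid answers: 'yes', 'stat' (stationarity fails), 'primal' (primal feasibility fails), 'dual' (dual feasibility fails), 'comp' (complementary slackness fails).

Gradient of f: grad f(x) = Q x + c = (0, 3)
Constraint values g_i(x) = a_i^T x - b_i:
  g_1((3, -2)) = 0
Stationarity residual: grad f(x) + sum_i lambda_i a_i = (0, 0)
  -> stationarity OK
Primal feasibility (all g_i <= 0): OK
Dual feasibility (all lambda_i >= 0): FAILS
Complementary slackness (lambda_i * g_i(x) = 0 for all i): OK

Verdict: the first failing condition is dual_feasibility -> dual.

dual


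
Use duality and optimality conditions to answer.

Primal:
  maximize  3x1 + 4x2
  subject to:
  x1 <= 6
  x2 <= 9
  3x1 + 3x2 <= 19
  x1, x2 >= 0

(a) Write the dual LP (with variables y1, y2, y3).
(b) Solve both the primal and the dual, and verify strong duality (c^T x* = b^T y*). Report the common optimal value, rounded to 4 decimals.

The standard primal-dual pair for 'max c^T x s.t. A x <= b, x >= 0' is:
  Dual:  min b^T y  s.t.  A^T y >= c,  y >= 0.

So the dual LP is:
  minimize  6y1 + 9y2 + 19y3
  subject to:
    y1 + 3y3 >= 3
    y2 + 3y3 >= 4
    y1, y2, y3 >= 0

Solving the primal: x* = (0, 6.3333).
  primal value c^T x* = 25.3333.
Solving the dual: y* = (0, 0, 1.3333).
  dual value b^T y* = 25.3333.
Strong duality: c^T x* = b^T y*. Confirmed.

25.3333


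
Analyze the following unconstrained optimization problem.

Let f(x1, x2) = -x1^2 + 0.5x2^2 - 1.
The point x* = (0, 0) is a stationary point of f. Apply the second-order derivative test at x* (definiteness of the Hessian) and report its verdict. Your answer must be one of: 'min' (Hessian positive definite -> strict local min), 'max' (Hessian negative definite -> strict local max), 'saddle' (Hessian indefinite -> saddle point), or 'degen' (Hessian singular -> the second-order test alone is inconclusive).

Compute the Hessian H = grad^2 f:
  H = [[-2, 0], [0, 1]]
Verify stationarity: grad f(x*) = H x* + g = (0, 0).
Eigenvalues of H: -2, 1.
Eigenvalues have mixed signs, so H is indefinite -> x* is a saddle point.

saddle


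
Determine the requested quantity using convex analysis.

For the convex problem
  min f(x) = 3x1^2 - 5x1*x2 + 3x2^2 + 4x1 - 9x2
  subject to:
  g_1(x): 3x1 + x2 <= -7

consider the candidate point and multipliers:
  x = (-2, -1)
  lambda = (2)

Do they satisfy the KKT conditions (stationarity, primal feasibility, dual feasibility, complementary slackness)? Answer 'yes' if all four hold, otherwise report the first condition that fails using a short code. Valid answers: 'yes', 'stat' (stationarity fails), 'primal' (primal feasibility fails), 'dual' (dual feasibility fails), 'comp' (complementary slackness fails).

Gradient of f: grad f(x) = Q x + c = (-3, -5)
Constraint values g_i(x) = a_i^T x - b_i:
  g_1((-2, -1)) = 0
Stationarity residual: grad f(x) + sum_i lambda_i a_i = (3, -3)
  -> stationarity FAILS
Primal feasibility (all g_i <= 0): OK
Dual feasibility (all lambda_i >= 0): OK
Complementary slackness (lambda_i * g_i(x) = 0 for all i): OK

Verdict: the first failing condition is stationarity -> stat.

stat


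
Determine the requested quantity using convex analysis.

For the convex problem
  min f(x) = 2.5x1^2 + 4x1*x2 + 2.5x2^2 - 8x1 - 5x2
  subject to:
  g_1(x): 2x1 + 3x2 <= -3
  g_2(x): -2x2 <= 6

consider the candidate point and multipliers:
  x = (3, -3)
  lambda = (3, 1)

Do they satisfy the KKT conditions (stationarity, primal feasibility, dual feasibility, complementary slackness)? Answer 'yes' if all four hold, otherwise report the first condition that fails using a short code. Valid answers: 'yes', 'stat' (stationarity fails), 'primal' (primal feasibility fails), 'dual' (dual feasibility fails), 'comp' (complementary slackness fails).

Gradient of f: grad f(x) = Q x + c = (-5, -8)
Constraint values g_i(x) = a_i^T x - b_i:
  g_1((3, -3)) = 0
  g_2((3, -3)) = 0
Stationarity residual: grad f(x) + sum_i lambda_i a_i = (1, -1)
  -> stationarity FAILS
Primal feasibility (all g_i <= 0): OK
Dual feasibility (all lambda_i >= 0): OK
Complementary slackness (lambda_i * g_i(x) = 0 for all i): OK

Verdict: the first failing condition is stationarity -> stat.

stat


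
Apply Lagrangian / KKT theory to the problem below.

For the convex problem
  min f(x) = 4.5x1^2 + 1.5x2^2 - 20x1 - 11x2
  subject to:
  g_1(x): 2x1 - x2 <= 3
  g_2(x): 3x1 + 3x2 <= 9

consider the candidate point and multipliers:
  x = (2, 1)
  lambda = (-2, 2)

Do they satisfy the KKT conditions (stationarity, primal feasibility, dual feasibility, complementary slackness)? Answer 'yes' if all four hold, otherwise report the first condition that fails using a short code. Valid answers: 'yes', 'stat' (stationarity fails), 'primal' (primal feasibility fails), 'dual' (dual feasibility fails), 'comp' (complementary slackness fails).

Gradient of f: grad f(x) = Q x + c = (-2, -8)
Constraint values g_i(x) = a_i^T x - b_i:
  g_1((2, 1)) = 0
  g_2((2, 1)) = 0
Stationarity residual: grad f(x) + sum_i lambda_i a_i = (0, 0)
  -> stationarity OK
Primal feasibility (all g_i <= 0): OK
Dual feasibility (all lambda_i >= 0): FAILS
Complementary slackness (lambda_i * g_i(x) = 0 for all i): OK

Verdict: the first failing condition is dual_feasibility -> dual.

dual


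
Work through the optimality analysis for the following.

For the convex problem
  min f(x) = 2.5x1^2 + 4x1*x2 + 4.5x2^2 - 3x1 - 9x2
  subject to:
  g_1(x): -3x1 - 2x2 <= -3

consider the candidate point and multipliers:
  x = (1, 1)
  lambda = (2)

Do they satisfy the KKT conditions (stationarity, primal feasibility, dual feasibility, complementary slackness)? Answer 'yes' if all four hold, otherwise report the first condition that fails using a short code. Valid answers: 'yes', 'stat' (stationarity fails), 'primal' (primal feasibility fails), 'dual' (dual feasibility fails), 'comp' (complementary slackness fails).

Gradient of f: grad f(x) = Q x + c = (6, 4)
Constraint values g_i(x) = a_i^T x - b_i:
  g_1((1, 1)) = -2
Stationarity residual: grad f(x) + sum_i lambda_i a_i = (0, 0)
  -> stationarity OK
Primal feasibility (all g_i <= 0): OK
Dual feasibility (all lambda_i >= 0): OK
Complementary slackness (lambda_i * g_i(x) = 0 for all i): FAILS

Verdict: the first failing condition is complementary_slackness -> comp.

comp


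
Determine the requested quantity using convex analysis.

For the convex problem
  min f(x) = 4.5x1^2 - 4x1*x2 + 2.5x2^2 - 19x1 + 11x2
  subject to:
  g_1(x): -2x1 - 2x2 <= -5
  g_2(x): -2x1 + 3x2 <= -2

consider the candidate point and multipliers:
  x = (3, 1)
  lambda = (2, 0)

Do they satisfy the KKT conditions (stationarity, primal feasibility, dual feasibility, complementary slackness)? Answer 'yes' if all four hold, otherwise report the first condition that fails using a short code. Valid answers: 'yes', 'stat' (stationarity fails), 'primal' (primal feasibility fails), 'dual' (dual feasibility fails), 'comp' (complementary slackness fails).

Gradient of f: grad f(x) = Q x + c = (4, 4)
Constraint values g_i(x) = a_i^T x - b_i:
  g_1((3, 1)) = -3
  g_2((3, 1)) = -1
Stationarity residual: grad f(x) + sum_i lambda_i a_i = (0, 0)
  -> stationarity OK
Primal feasibility (all g_i <= 0): OK
Dual feasibility (all lambda_i >= 0): OK
Complementary slackness (lambda_i * g_i(x) = 0 for all i): FAILS

Verdict: the first failing condition is complementary_slackness -> comp.

comp


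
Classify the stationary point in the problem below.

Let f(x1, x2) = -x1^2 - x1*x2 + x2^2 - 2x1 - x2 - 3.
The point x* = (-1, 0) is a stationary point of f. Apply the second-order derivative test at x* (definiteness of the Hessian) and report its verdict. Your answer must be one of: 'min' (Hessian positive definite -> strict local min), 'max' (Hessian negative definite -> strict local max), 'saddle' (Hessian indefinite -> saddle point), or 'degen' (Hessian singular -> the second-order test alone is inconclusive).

Compute the Hessian H = grad^2 f:
  H = [[-2, -1], [-1, 2]]
Verify stationarity: grad f(x*) = H x* + g = (0, 0).
Eigenvalues of H: -2.2361, 2.2361.
Eigenvalues have mixed signs, so H is indefinite -> x* is a saddle point.

saddle


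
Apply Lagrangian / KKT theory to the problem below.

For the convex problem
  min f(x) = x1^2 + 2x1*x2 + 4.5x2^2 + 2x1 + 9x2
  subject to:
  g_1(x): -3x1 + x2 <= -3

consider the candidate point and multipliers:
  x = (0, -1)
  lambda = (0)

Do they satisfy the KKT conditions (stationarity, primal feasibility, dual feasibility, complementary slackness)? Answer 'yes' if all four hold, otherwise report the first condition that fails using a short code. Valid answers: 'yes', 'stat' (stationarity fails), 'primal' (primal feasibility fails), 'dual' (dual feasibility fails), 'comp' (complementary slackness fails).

Gradient of f: grad f(x) = Q x + c = (0, 0)
Constraint values g_i(x) = a_i^T x - b_i:
  g_1((0, -1)) = 2
Stationarity residual: grad f(x) + sum_i lambda_i a_i = (0, 0)
  -> stationarity OK
Primal feasibility (all g_i <= 0): FAILS
Dual feasibility (all lambda_i >= 0): OK
Complementary slackness (lambda_i * g_i(x) = 0 for all i): OK

Verdict: the first failing condition is primal_feasibility -> primal.

primal


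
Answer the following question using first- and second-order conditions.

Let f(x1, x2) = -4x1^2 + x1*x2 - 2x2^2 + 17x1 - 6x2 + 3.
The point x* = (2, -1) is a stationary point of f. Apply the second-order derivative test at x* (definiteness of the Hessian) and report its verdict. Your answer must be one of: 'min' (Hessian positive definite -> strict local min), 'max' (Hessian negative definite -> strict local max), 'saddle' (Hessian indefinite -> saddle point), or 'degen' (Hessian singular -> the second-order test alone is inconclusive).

Compute the Hessian H = grad^2 f:
  H = [[-8, 1], [1, -4]]
Verify stationarity: grad f(x*) = H x* + g = (0, 0).
Eigenvalues of H: -8.2361, -3.7639.
Both eigenvalues < 0, so H is negative definite -> x* is a strict local max.

max


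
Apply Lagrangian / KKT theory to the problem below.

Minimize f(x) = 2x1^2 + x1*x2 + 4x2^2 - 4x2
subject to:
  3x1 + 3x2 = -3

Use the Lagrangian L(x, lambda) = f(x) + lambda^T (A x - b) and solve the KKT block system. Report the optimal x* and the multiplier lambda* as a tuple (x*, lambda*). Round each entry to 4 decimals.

Form the Lagrangian:
  L(x, lambda) = (1/2) x^T Q x + c^T x + lambda^T (A x - b)
Stationarity (grad_x L = 0): Q x + c + A^T lambda = 0.
Primal feasibility: A x = b.

This gives the KKT block system:
  [ Q   A^T ] [ x     ]   [-c ]
  [ A    0  ] [ lambda ] = [ b ]

Solving the linear system:
  x*      = (-1.1, 0.1)
  lambda* = (1.4333)
  f(x*)   = 1.95

x* = (-1.1, 0.1), lambda* = (1.4333)
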